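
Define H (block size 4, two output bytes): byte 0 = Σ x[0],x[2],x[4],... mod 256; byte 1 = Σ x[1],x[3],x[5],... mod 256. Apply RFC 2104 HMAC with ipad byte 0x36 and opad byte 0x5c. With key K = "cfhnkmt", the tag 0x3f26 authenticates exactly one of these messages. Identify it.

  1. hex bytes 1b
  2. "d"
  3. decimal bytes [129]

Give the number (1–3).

Key "cfhnkmt" = 63 66 68 6e 6b 6d 74 is 7 bytes > B = 4, so hash it first: H(key) = aa 41, then zero-pad to 4 bytes: K' = aa 41 00 00.
K' ⊕ ipad = 9c 77 36 36; K' ⊕ opad = f6 1d 5c 5c.
m1: inner = H(9c 77 36 36 1b) = ed ad; tag = H(f6 1d 5c 5c ed ad) = 3f26 ← matches
m2: inner = H(9c 77 36 36 64) = 36 ad; tag = H(f6 1d 5c 5c 36 ad) = 8826
m3: inner = H(9c 77 36 36 81) = 53 ad; tag = H(f6 1d 5c 5c 53 ad) = a526

1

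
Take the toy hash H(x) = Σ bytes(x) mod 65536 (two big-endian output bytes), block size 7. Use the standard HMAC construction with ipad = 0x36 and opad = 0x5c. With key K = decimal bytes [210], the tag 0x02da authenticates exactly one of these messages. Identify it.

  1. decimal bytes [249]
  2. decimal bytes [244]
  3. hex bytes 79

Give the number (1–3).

1

Key decimal bytes [210] = d2 is 1 byte ≤ B = 7; zero-pad to 7 bytes: K' = d2 00 00 00 00 00 00.
K' ⊕ ipad = e4 36 36 36 36 36 36; K' ⊕ opad = 8e 5c 5c 5c 5c 5c 5c.
m1: inner = H(e4 36 36 36 36 36 36 f9) = 03 21; tag = H(8e 5c 5c 5c 5c 5c 5c 03 21) = 02da ← matches
m2: inner = H(e4 36 36 36 36 36 36 f4) = 03 1c; tag = H(8e 5c 5c 5c 5c 5c 5c 03 1c) = 02d5
m3: inner = H(e4 36 36 36 36 36 36 79) = 02 a1; tag = H(8e 5c 5c 5c 5c 5c 5c 02 a1) = 0359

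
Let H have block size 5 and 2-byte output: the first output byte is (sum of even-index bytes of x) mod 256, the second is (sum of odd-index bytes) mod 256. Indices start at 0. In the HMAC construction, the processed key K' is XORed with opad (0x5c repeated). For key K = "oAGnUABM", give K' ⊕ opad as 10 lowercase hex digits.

11615c5c5c

Key "oAGnUABM" = 6f 41 47 6e 55 41 42 4d is 8 bytes > B = 5, so hash it first: H(key) = 4d 3d, then zero-pad to 5 bytes: K' = 4d 3d 00 00 00.
XOR each byte with 0x5c: 4d⊕5c=11, 3d⊕5c=61, 00⊕5c=5c, 00⊕5c=5c, 00⊕5c=5c.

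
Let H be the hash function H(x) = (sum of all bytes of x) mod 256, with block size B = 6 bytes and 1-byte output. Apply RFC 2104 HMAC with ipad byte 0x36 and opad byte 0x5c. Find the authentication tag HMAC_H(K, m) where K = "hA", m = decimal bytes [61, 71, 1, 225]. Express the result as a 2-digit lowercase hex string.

Key "hA" = 68 41 is 2 bytes ≤ B = 6; zero-pad to 6 bytes: K' = 68 41 00 00 00 00.
K' ⊕ ipad = 5e 77 36 36 36 36.  K' ⊕ opad = 34 1d 5c 5c 5c 5c.
Inner input = (K'⊕ipad) ∥ m = 5e 77 36 36 36 36 ∥ 3d 47 01 e1.
Inner hash: sum = 94+119+54+54+54+54+61+71+1+225 = 787; mod 256 = 19 → 13.
Outer input = (K'⊕opad) ∥ inner = 34 1d 5c 5c 5c 5c ∥ 13.
Outer hash (tag): sum = 52+29+92+92+92+92+19 = 468; mod 256 = 212 → d4.

d4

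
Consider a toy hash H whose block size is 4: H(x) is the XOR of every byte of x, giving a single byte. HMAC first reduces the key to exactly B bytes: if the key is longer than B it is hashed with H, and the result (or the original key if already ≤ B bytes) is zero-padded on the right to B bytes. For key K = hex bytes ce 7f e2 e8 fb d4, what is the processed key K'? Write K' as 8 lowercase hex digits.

94000000

|K| = 6 > B = 4, so first hash the key.
H(K): XOR ce⊕7f⊕e2⊕e8⊕fb⊕d4 = 94.
Zero-pad H(K) = 94 to 4 bytes: K' = 94 00 00 00.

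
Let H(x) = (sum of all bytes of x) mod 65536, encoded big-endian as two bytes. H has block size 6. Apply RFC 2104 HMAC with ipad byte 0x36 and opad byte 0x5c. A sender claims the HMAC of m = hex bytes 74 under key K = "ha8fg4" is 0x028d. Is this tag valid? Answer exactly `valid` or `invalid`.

valid

Key "ha8fg4" = 68 61 38 66 67 34 is exactly B = 6 bytes: K' = 68 61 38 66 67 34.
K' ⊕ ipad = 5e 57 0e 50 51 02; K' ⊕ opad = 34 3d 64 3a 3b 68.
Inner hash: sum = 94+87+14+80+81+2+116 = 474 → 01 da.
Outer hash (recomputed tag): sum = 52+61+100+58+59+104+1+218 = 653 → 02 8d.
Recomputed tag = 028d; claimed = 028d → match.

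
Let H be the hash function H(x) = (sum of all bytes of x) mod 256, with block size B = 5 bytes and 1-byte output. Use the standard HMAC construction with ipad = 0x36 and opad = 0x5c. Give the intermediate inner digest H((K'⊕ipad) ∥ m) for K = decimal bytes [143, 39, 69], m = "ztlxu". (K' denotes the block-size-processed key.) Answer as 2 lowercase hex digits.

Key decimal bytes [143, 39, 69] = 8f 27 45 is 3 bytes ≤ B = 5; zero-pad to 5 bytes: K' = 8f 27 45 00 00.
K' ⊕ ipad = b9 11 73 36 36.
Inner input = b9 11 73 36 36 ∥ 7a 74 6c 78 75.
Inner hash: sum = 185+17+115+54+54+122+116+108+120+117 = 1008; mod 256 = 240 → f0.

f0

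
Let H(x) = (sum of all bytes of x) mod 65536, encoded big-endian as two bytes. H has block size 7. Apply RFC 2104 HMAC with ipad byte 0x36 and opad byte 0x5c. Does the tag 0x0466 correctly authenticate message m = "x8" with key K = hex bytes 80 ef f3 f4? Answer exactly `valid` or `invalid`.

valid

Key hex bytes 80 ef f3 f4 is 4 bytes ≤ B = 7; zero-pad to 7 bytes: K' = 80 ef f3 f4 00 00 00.
K' ⊕ ipad = b6 d9 c5 c2 36 36 36; K' ⊕ opad = dc b3 af a8 5c 5c 5c.
Inner hash: sum = 182+217+197+194+54+54+54+120+56 = 1128 → 04 68.
Outer hash (recomputed tag): sum = 220+179+175+168+92+92+92+4+104 = 1126 → 04 66.
Recomputed tag = 0466; claimed = 0466 → match.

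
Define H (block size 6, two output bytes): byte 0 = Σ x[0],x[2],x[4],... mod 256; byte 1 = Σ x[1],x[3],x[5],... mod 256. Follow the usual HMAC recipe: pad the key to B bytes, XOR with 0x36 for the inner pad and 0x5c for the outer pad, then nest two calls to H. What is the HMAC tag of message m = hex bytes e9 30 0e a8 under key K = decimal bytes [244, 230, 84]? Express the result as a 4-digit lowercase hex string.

Key decimal bytes [244, 230, 84] = f4 e6 54 is 3 bytes ≤ B = 6; zero-pad to 6 bytes: K' = f4 e6 54 00 00 00.
K' ⊕ ipad = c2 d0 62 36 36 36.  K' ⊕ opad = a8 ba 08 5c 5c 5c.
Inner input = (K'⊕ipad) ∥ m = c2 d0 62 36 36 36 ∥ e9 30 0e a8.
Inner hash: even-index sum = 593 mod 256 = 81; odd-index sum = 532 mod 256 = 20 → 51 14.
Outer input = (K'⊕opad) ∥ inner = a8 ba 08 5c 5c 5c ∥ 51 14.
Outer hash (tag): even-index sum = 349 mod 256 = 93; odd-index sum = 390 mod 256 = 134 → 5d 86.

5d86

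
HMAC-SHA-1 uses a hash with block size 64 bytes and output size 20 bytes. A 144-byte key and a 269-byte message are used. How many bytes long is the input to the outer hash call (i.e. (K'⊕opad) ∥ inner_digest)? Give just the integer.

84

Key is 144 > 64 bytes, so it is hashed to 20 bytes then zero-padded to 64: |K'| = 64.
Outer input = (K'⊕opad) ∥ H(inner) → 64 + 20 = 84 bytes.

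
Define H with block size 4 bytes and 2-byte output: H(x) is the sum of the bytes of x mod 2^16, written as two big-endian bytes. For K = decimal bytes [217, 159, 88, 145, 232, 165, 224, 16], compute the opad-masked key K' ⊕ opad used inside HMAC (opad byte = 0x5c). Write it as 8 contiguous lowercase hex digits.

58825c5c

Key decimal bytes [217, 159, 88, 145, 232, 165, 224, 16] = d9 9f 58 91 e8 a5 e0 10 is 8 bytes > B = 4, so hash it first: H(key) = 04 de, then zero-pad to 4 bytes: K' = 04 de 00 00.
XOR each byte with 0x5c: 04⊕5c=58, de⊕5c=82, 00⊕5c=5c, 00⊕5c=5c.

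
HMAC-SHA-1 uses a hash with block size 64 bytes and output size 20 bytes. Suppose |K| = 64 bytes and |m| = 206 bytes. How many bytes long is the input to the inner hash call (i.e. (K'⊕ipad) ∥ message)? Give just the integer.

270

Key is 64 ≤ 64 bytes, zero-padded: |K'| = 64.
Inner input = (K'⊕ipad) ∥ m → 64 + 206 = 270 bytes.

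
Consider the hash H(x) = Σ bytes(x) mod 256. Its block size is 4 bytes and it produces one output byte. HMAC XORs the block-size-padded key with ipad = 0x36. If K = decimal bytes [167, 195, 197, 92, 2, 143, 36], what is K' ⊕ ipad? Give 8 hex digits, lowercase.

76363636

Key decimal bytes [167, 195, 197, 92, 2, 143, 36] = a7 c3 c5 5c 02 8f 24 is 7 bytes > B = 4, so hash it first: H(key) = 40, then zero-pad to 4 bytes: K' = 40 00 00 00.
XOR each byte with 0x36: 40⊕36=76, 00⊕36=36, 00⊕36=36, 00⊕36=36.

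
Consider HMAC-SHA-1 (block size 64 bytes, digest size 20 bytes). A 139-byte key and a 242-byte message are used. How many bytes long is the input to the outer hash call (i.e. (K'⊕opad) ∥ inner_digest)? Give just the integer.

84

Key is 139 > 64 bytes, so it is hashed to 20 bytes then zero-padded to 64: |K'| = 64.
Outer input = (K'⊕opad) ∥ H(inner) → 64 + 20 = 84 bytes.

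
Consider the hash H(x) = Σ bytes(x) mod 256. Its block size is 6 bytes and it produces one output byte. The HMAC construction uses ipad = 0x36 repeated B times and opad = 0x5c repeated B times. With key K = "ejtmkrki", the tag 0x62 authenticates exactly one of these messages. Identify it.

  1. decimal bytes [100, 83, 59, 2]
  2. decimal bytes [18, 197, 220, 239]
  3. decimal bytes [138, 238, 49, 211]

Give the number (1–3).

1

Key "ejtmkrki" = 65 6a 74 6d 6b 72 6b 69 is 8 bytes > B = 6, so hash it first: H(key) = 61, then zero-pad to 6 bytes: K' = 61 00 00 00 00 00.
K' ⊕ ipad = 57 36 36 36 36 36; K' ⊕ opad = 3d 5c 5c 5c 5c 5c.
m1: inner = H(57 36 36 36 36 36 64 53 3b 02) = 59; tag = H(3d 5c 5c 5c 5c 5c 59) = 62 ← matches
m2: inner = H(57 36 36 36 36 36 12 c5 dc ef) = 07; tag = H(3d 5c 5c 5c 5c 5c 07) = 10
m3: inner = H(57 36 36 36 36 36 8a ee 31 d3) = e1; tag = H(3d 5c 5c 5c 5c 5c e1) = ea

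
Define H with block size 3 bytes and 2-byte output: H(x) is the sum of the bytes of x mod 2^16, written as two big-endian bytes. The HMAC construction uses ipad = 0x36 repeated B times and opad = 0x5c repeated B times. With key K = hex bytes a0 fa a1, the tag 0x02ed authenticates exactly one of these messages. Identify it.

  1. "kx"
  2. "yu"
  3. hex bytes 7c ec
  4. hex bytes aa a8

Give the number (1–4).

Key hex bytes a0 fa a1 is exactly B = 3 bytes: K' = a0 fa a1.
K' ⊕ ipad = 96 cc 97; K' ⊕ opad = fc a6 fd.
m1: inner = H(96 cc 97 6b 78) = 02 dc; tag = H(fc a6 fd 02 dc) = 037d
m2: inner = H(96 cc 97 79 75) = 02 e7; tag = H(fc a6 fd 02 e7) = 0388
m3: inner = H(96 cc 97 7c ec) = 03 61; tag = H(fc a6 fd 03 61) = 0303
m4: inner = H(96 cc 97 aa a8) = 03 4b; tag = H(fc a6 fd 03 4b) = 02ed ← matches

4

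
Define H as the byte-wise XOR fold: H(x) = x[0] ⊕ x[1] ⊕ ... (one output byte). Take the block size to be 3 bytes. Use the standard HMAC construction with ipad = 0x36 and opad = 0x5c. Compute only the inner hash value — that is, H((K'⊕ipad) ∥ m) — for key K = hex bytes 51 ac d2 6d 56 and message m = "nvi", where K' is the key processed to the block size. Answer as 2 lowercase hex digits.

Key hex bytes 51 ac d2 6d 56 is 5 bytes > B = 3, so hash it first: H(key) = 14, then zero-pad to 3 bytes: K' = 14 00 00.
K' ⊕ ipad = 22 36 36.
Inner input = 22 36 36 ∥ 6e 76 69.
Inner hash: XOR 22⊕36⊕36⊕6e⊕76⊕69 = 53.

53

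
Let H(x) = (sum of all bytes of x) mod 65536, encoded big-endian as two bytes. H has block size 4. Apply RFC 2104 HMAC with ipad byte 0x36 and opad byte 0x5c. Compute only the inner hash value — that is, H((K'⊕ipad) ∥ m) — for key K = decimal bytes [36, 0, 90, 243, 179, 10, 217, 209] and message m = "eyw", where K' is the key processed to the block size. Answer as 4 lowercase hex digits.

02e4

Key decimal bytes [36, 0, 90, 243, 179, 10, 217, 209] = 24 00 5a f3 b3 0a d9 d1 is 8 bytes > B = 4, so hash it first: H(key) = 03 d8, then zero-pad to 4 bytes: K' = 03 d8 00 00.
K' ⊕ ipad = 35 ee 36 36.
Inner input = 35 ee 36 36 ∥ 65 79 77.
Inner hash: sum = 53+238+54+54+101+121+119 = 740 → 02 e4.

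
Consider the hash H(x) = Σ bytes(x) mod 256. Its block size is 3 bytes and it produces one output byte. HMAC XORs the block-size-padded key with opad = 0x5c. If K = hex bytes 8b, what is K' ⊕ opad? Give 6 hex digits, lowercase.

Key hex bytes 8b is 1 byte ≤ B = 3; zero-pad to 3 bytes: K' = 8b 00 00.
XOR each byte with 0x5c: 8b⊕5c=d7, 00⊕5c=5c, 00⊕5c=5c.

d75c5c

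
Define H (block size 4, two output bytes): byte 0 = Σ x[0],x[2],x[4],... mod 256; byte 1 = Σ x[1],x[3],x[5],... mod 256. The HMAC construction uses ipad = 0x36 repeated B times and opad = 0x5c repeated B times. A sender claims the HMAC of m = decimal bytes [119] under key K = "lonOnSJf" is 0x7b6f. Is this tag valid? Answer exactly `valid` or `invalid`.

invalid

Key "lonOnSJf" = 6c 6f 6e 4f 6e 53 4a 66 is 8 bytes > B = 4, so hash it first: H(key) = 92 77, then zero-pad to 4 bytes: K' = 92 77 00 00.
K' ⊕ ipad = a4 41 36 36; K' ⊕ opad = ce 2b 5c 5c.
Inner hash: even-index sum = 337 mod 256 = 81; odd-index sum = 119 mod 256 = 119 → 51 77.
Outer hash (recomputed tag): even-index sum = 379 mod 256 = 123; odd-index sum = 254 mod 256 = 254 → 7b fe.
Recomputed tag = 7bfe; claimed = 7b6f → mismatch.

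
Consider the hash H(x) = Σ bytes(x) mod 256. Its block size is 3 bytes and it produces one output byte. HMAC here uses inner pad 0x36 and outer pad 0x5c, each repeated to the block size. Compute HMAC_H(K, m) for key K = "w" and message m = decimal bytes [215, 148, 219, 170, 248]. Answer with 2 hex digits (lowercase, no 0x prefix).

Key "w" = 77 is 1 byte ≤ B = 3; zero-pad to 3 bytes: K' = 77 00 00.
K' ⊕ ipad = 41 36 36.  K' ⊕ opad = 2b 5c 5c.
Inner input = (K'⊕ipad) ∥ m = 41 36 36 ∥ d7 94 db aa f8.
Inner hash: sum = 65+54+54+215+148+219+170+248 = 1173; mod 256 = 149 → 95.
Outer input = (K'⊕opad) ∥ inner = 2b 5c 5c ∥ 95.
Outer hash (tag): sum = 43+92+92+149 = 376; mod 256 = 120 → 78.

78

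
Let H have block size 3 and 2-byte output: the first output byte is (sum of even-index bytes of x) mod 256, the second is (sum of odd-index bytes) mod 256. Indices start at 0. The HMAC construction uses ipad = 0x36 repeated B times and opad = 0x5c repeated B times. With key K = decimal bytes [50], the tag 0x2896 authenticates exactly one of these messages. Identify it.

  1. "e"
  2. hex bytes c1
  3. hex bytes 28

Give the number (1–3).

Key decimal bytes [50] = 32 is 1 byte ≤ B = 3; zero-pad to 3 bytes: K' = 32 00 00.
K' ⊕ ipad = 04 36 36; K' ⊕ opad = 6e 5c 5c.
m1: inner = H(04 36 36 65) = 3a 9b; tag = H(6e 5c 5c 3a 9b) = 6596
m2: inner = H(04 36 36 c1) = 3a f7; tag = H(6e 5c 5c 3a f7) = c196
m3: inner = H(04 36 36 28) = 3a 5e; tag = H(6e 5c 5c 3a 5e) = 2896 ← matches

3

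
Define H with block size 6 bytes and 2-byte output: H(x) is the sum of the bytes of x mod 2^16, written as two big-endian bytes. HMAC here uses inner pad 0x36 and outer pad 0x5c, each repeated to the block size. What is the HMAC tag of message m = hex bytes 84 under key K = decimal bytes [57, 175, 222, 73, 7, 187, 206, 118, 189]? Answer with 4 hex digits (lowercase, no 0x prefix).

Key decimal bytes [57, 175, 222, 73, 7, 187, 206, 118, 189] = 39 af de 49 07 bb ce 76 bd is 9 bytes > B = 6, so hash it first: H(key) = 04 d2, then zero-pad to 6 bytes: K' = 04 d2 00 00 00 00.
K' ⊕ ipad = 32 e4 36 36 36 36.  K' ⊕ opad = 58 8e 5c 5c 5c 5c.
Inner input = (K'⊕ipad) ∥ m = 32 e4 36 36 36 36 ∥ 84.
Inner hash: sum = 50+228+54+54+54+54+132 = 626 → 02 72.
Outer input = (K'⊕opad) ∥ inner = 58 8e 5c 5c 5c 5c ∥ 02 72.
Outer hash (tag): sum = 88+142+92+92+92+92+2+114 = 714 → 02 ca.

02ca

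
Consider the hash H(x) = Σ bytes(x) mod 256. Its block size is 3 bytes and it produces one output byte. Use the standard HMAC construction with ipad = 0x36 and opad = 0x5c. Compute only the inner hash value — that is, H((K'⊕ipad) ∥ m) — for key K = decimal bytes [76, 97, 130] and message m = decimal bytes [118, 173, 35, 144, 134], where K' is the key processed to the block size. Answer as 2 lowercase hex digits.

Key decimal bytes [76, 97, 130] = 4c 61 82 is exactly B = 3 bytes: K' = 4c 61 82.
K' ⊕ ipad = 7a 57 b4.
Inner input = 7a 57 b4 ∥ 76 ad 23 90 86.
Inner hash: sum = 122+87+180+118+173+35+144+134 = 993; mod 256 = 225 → e1.

e1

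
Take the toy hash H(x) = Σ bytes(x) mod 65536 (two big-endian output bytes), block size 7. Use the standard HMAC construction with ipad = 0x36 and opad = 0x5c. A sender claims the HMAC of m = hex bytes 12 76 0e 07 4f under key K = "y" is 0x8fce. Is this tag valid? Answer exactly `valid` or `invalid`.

Key "y" = 79 is 1 byte ≤ B = 7; zero-pad to 7 bytes: K' = 79 00 00 00 00 00 00.
K' ⊕ ipad = 4f 36 36 36 36 36 36; K' ⊕ opad = 25 5c 5c 5c 5c 5c 5c.
Inner hash: sum = 79+54+54+54+54+54+54+18+118+14+7+79 = 639 → 02 7f.
Outer hash (recomputed tag): sum = 37+92+92+92+92+92+92+2+127 = 718 → 02 ce.
Recomputed tag = 02ce; claimed = 8fce → mismatch.

invalid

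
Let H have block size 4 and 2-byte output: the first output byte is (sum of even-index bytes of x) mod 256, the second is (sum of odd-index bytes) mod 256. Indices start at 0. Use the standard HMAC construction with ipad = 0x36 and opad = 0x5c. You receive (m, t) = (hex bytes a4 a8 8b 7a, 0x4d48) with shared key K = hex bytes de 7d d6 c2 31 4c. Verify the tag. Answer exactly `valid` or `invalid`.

valid

Key hex bytes de 7d d6 c2 31 4c is 6 bytes > B = 4, so hash it first: H(key) = e5 8b, then zero-pad to 4 bytes: K' = e5 8b 00 00.
K' ⊕ ipad = d3 bd 36 36; K' ⊕ opad = b9 d7 5c 5c.
Inner hash: even-index sum = 568 mod 256 = 56; odd-index sum = 533 mod 256 = 21 → 38 15.
Outer hash (recomputed tag): even-index sum = 333 mod 256 = 77; odd-index sum = 328 mod 256 = 72 → 4d 48.
Recomputed tag = 4d48; claimed = 4d48 → match.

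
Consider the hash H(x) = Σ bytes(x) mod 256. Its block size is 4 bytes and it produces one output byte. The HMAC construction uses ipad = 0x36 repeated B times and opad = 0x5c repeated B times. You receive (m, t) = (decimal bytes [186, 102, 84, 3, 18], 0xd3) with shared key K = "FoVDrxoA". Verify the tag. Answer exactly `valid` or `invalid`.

Key "FoVDrxoA" = 46 6f 56 44 72 78 6f 41 is 8 bytes > B = 4, so hash it first: H(key) = e9, then zero-pad to 4 bytes: K' = e9 00 00 00.
K' ⊕ ipad = df 36 36 36; K' ⊕ opad = b5 5c 5c 5c.
Inner hash: sum = 223+54+54+54+186+102+84+3+18 = 778; mod 256 = 10 → 0a.
Outer hash (recomputed tag): sum = 181+92+92+92+10 = 467; mod 256 = 211 → d3.
Recomputed tag = d3; claimed = d3 → match.

valid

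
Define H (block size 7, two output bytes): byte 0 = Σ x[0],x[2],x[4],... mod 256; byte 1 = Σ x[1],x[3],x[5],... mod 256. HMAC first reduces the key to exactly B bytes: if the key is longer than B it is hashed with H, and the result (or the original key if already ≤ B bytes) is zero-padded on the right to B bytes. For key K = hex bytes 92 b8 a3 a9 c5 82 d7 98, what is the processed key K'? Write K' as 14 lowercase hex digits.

|K| = 8 > B = 7, so first hash the key.
H(K): even-index sum = 721 mod 256 = 209; odd-index sum = 635 mod 256 = 123 → d1 7b.
Zero-pad H(K) = d1 7b to 7 bytes: K' = d1 7b 00 00 00 00 00.

d17b0000000000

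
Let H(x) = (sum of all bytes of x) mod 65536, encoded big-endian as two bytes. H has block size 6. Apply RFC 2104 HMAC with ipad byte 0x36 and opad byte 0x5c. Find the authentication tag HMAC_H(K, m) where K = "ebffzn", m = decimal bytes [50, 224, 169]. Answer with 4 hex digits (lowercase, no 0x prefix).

Key "ebffzn" = 65 62 66 66 7a 6e is exactly B = 6 bytes: K' = 65 62 66 66 7a 6e.
K' ⊕ ipad = 53 54 50 50 4c 58.  K' ⊕ opad = 39 3e 3a 3a 26 32.
Inner input = (K'⊕ipad) ∥ m = 53 54 50 50 4c 58 ∥ 32 e0 a9.
Inner hash: sum = 83+84+80+80+76+88+50+224+169 = 934 → 03 a6.
Outer input = (K'⊕opad) ∥ inner = 39 3e 3a 3a 26 32 ∥ 03 a6.
Outer hash (tag): sum = 57+62+58+58+38+50+3+166 = 492 → 01 ec.

01ec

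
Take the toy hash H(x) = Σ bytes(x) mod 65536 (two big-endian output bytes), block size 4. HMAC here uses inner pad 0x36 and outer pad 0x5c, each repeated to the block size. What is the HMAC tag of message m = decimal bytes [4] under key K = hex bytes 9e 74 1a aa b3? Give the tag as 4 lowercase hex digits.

Key hex bytes 9e 74 1a aa b3 is 5 bytes > B = 4, so hash it first: H(key) = 02 89, then zero-pad to 4 bytes: K' = 02 89 00 00.
K' ⊕ ipad = 34 bf 36 36.  K' ⊕ opad = 5e d5 5c 5c.
Inner input = (K'⊕ipad) ∥ m = 34 bf 36 36 ∥ 04.
Inner hash: sum = 52+191+54+54+4 = 355 → 01 63.
Outer input = (K'⊕opad) ∥ inner = 5e d5 5c 5c ∥ 01 63.
Outer hash (tag): sum = 94+213+92+92+1+99 = 591 → 02 4f.

024f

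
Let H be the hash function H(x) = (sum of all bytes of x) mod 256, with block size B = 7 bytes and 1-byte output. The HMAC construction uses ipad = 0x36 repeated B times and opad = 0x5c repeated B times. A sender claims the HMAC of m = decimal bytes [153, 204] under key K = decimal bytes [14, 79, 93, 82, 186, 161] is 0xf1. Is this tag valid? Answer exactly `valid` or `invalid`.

Key decimal bytes [14, 79, 93, 82, 186, 161] = 0e 4f 5d 52 ba a1 is 6 bytes ≤ B = 7; zero-pad to 7 bytes: K' = 0e 4f 5d 52 ba a1 00.
K' ⊕ ipad = 38 79 6b 64 8c 97 36; K' ⊕ opad = 52 13 01 0e e6 fd 5c.
Inner hash: sum = 56+121+107+100+140+151+54+153+204 = 1086; mod 256 = 62 → 3e.
Outer hash (recomputed tag): sum = 82+19+1+14+230+253+92+62 = 753; mod 256 = 241 → f1.
Recomputed tag = f1; claimed = f1 → match.

valid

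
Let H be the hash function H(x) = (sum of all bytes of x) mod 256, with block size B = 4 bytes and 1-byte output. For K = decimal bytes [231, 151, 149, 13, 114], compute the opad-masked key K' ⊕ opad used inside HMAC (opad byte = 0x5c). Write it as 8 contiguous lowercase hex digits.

Key decimal bytes [231, 151, 149, 13, 114] = e7 97 95 0d 72 is 5 bytes > B = 4, so hash it first: H(key) = 92, then zero-pad to 4 bytes: K' = 92 00 00 00.
XOR each byte with 0x5c: 92⊕5c=ce, 00⊕5c=5c, 00⊕5c=5c, 00⊕5c=5c.

ce5c5c5c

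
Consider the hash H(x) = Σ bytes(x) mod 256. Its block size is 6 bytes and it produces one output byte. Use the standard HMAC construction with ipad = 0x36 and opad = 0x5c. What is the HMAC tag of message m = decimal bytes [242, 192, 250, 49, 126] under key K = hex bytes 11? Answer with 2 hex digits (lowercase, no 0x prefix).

Key hex bytes 11 is 1 byte ≤ B = 6; zero-pad to 6 bytes: K' = 11 00 00 00 00 00.
K' ⊕ ipad = 27 36 36 36 36 36.  K' ⊕ opad = 4d 5c 5c 5c 5c 5c.
Inner input = (K'⊕ipad) ∥ m = 27 36 36 36 36 36 ∥ f2 c0 fa 31 7e.
Inner hash: sum = 39+54+54+54+54+54+242+192+250+49+126 = 1168; mod 256 = 144 → 90.
Outer input = (K'⊕opad) ∥ inner = 4d 5c 5c 5c 5c 5c ∥ 90.
Outer hash (tag): sum = 77+92+92+92+92+92+144 = 681; mod 256 = 169 → a9.

a9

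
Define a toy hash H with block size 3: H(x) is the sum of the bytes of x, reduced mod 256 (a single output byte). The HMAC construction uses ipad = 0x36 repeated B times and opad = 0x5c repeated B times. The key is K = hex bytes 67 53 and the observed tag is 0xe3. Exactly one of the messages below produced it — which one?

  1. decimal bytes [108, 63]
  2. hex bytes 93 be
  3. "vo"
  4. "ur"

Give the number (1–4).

2

Key hex bytes 67 53 is 2 bytes ≤ B = 3; zero-pad to 3 bytes: K' = 67 53 00.
K' ⊕ ipad = 51 65 36; K' ⊕ opad = 3b 0f 5c.
m1: inner = H(51 65 36 6c 3f) = 97; tag = H(3b 0f 5c 97) = 3d
m2: inner = H(51 65 36 93 be) = 3d; tag = H(3b 0f 5c 3d) = e3 ← matches
m3: inner = H(51 65 36 76 6f) = d1; tag = H(3b 0f 5c d1) = 77
m4: inner = H(51 65 36 75 72) = d3; tag = H(3b 0f 5c d3) = 79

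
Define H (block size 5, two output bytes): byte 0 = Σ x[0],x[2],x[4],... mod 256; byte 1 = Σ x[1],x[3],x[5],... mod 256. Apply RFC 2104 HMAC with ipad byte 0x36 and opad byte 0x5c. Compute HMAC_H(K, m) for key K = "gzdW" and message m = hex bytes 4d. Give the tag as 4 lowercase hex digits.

Key "gzdW" = 67 7a 64 57 is 4 bytes ≤ B = 5; zero-pad to 5 bytes: K' = 67 7a 64 57 00.
K' ⊕ ipad = 51 4c 52 61 36.  K' ⊕ opad = 3b 26 38 0b 5c.
Inner input = (K'⊕ipad) ∥ m = 51 4c 52 61 36 ∥ 4d.
Inner hash: even-index sum = 217 mod 256 = 217; odd-index sum = 250 mod 256 = 250 → d9 fa.
Outer input = (K'⊕opad) ∥ inner = 3b 26 38 0b 5c ∥ d9 fa.
Outer hash (tag): even-index sum = 457 mod 256 = 201; odd-index sum = 266 mod 256 = 10 → c9 0a.

c90a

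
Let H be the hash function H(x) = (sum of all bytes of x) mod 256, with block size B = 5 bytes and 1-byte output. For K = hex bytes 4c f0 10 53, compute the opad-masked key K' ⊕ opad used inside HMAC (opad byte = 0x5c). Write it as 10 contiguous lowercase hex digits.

Key hex bytes 4c f0 10 53 is 4 bytes ≤ B = 5; zero-pad to 5 bytes: K' = 4c f0 10 53 00.
XOR each byte with 0x5c: 4c⊕5c=10, f0⊕5c=ac, 10⊕5c=4c, 53⊕5c=0f, 00⊕5c=5c.

10ac4c0f5c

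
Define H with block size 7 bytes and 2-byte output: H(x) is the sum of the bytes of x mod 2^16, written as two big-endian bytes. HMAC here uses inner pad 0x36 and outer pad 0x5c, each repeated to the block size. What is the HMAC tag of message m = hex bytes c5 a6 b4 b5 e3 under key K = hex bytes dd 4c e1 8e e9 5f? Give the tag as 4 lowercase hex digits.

0365

Key hex bytes dd 4c e1 8e e9 5f is 6 bytes ≤ B = 7; zero-pad to 7 bytes: K' = dd 4c e1 8e e9 5f 00.
K' ⊕ ipad = eb 7a d7 b8 df 69 36.  K' ⊕ opad = 81 10 bd d2 b5 03 5c.
Inner input = (K'⊕ipad) ∥ m = eb 7a d7 b8 df 69 36 ∥ c5 a6 b4 b5 e3.
Inner hash: sum = 235+122+215+184+223+105+54+197+166+180+181+227 = 2089 → 08 29.
Outer input = (K'⊕opad) ∥ inner = 81 10 bd d2 b5 03 5c ∥ 08 29.
Outer hash (tag): sum = 129+16+189+210+181+3+92+8+41 = 869 → 03 65.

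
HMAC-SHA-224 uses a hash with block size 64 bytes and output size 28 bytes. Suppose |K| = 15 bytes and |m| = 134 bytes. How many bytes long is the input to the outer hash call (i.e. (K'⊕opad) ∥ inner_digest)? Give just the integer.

Key is 15 ≤ 64 bytes, zero-padded: |K'| = 64.
Outer input = (K'⊕opad) ∥ H(inner) → 64 + 28 = 92 bytes.

92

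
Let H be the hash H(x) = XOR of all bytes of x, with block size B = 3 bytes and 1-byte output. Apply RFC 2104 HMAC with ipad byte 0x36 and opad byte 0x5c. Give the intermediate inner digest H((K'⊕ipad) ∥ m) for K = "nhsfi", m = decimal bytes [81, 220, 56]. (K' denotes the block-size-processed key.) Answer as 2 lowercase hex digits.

Key "nhsfi" = 6e 68 73 66 69 is 5 bytes > B = 3, so hash it first: H(key) = 7a, then zero-pad to 3 bytes: K' = 7a 00 00.
K' ⊕ ipad = 4c 36 36.
Inner input = 4c 36 36 ∥ 51 dc 38.
Inner hash: XOR 4c⊕36⊕36⊕51⊕dc⊕38 = f9.

f9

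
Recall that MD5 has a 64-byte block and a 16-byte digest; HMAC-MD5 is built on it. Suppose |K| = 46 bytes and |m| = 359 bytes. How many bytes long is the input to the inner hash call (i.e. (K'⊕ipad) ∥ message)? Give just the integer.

Key is 46 ≤ 64 bytes, zero-padded: |K'| = 64.
Inner input = (K'⊕ipad) ∥ m → 64 + 359 = 423 bytes.

423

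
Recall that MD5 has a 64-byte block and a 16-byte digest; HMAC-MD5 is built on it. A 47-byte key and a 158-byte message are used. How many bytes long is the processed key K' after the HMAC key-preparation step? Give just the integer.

64

Key is 47 ≤ 64 bytes, zero-padded: |K'| = 64.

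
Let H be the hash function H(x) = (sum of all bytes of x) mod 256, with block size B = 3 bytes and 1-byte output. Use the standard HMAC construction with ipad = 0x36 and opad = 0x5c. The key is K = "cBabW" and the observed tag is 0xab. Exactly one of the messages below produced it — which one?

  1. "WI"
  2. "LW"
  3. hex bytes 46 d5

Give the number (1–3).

Key "cBabW" = 63 42 61 62 57 is 5 bytes > B = 3, so hash it first: H(key) = bf, then zero-pad to 3 bytes: K' = bf 00 00.
K' ⊕ ipad = 89 36 36; K' ⊕ opad = e3 5c 5c.
m1: inner = H(89 36 36 57 49) = 95; tag = H(e3 5c 5c 95) = 30
m2: inner = H(89 36 36 4c 57) = 98; tag = H(e3 5c 5c 98) = 33
m3: inner = H(89 36 36 46 d5) = 10; tag = H(e3 5c 5c 10) = ab ← matches

3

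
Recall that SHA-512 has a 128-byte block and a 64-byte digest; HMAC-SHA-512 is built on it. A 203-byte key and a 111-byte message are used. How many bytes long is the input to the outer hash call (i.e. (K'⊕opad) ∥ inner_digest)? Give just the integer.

Key is 203 > 128 bytes, so it is hashed to 64 bytes then zero-padded to 128: |K'| = 128.
Outer input = (K'⊕opad) ∥ H(inner) → 128 + 64 = 192 bytes.

192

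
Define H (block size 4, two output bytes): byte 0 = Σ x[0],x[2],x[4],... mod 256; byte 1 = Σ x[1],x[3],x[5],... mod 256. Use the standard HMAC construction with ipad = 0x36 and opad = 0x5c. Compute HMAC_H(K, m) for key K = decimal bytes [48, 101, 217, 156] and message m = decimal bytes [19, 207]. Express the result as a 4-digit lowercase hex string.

f9c5

Key decimal bytes [48, 101, 217, 156] = 30 65 d9 9c is exactly B = 4 bytes: K' = 30 65 d9 9c.
K' ⊕ ipad = 06 53 ef aa.  K' ⊕ opad = 6c 39 85 c0.
Inner input = (K'⊕ipad) ∥ m = 06 53 ef aa ∥ 13 cf.
Inner hash: even-index sum = 264 mod 256 = 8; odd-index sum = 460 mod 256 = 204 → 08 cc.
Outer input = (K'⊕opad) ∥ inner = 6c 39 85 c0 ∥ 08 cc.
Outer hash (tag): even-index sum = 249 mod 256 = 249; odd-index sum = 453 mod 256 = 197 → f9 c5.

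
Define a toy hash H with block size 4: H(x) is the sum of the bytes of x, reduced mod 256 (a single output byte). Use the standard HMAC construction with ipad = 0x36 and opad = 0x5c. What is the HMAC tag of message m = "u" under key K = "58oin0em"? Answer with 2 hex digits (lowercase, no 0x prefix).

Key "58oin0em" = 35 38 6f 69 6e 30 65 6d is 8 bytes > B = 4, so hash it first: H(key) = b5, then zero-pad to 4 bytes: K' = b5 00 00 00.
K' ⊕ ipad = 83 36 36 36.  K' ⊕ opad = e9 5c 5c 5c.
Inner input = (K'⊕ipad) ∥ m = 83 36 36 36 ∥ 75.
Inner hash: sum = 131+54+54+54+117 = 410; mod 256 = 154 → 9a.
Outer input = (K'⊕opad) ∥ inner = e9 5c 5c 5c ∥ 9a.
Outer hash (tag): sum = 233+92+92+92+154 = 663; mod 256 = 151 → 97.

97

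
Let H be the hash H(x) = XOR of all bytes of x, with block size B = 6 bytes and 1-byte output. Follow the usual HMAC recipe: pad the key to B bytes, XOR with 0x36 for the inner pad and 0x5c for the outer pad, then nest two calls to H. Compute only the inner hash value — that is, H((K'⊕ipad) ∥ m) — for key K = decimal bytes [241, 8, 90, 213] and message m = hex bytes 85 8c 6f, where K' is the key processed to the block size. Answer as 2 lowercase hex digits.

Key decimal bytes [241, 8, 90, 213] = f1 08 5a d5 is 4 bytes ≤ B = 6; zero-pad to 6 bytes: K' = f1 08 5a d5 00 00.
K' ⊕ ipad = c7 3e 6c e3 36 36.
Inner input = c7 3e 6c e3 36 36 ∥ 85 8c 6f.
Inner hash: XOR c7⊕3e⊕6c⊕e3⊕36⊕36⊕85⊕8c⊕6f = 10.

10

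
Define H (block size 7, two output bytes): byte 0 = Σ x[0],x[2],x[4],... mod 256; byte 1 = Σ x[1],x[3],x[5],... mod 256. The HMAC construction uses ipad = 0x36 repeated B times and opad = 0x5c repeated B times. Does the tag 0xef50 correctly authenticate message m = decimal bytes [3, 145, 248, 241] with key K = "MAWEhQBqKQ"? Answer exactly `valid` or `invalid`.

valid

Key "MAWEhQBqKQ" = 4d 41 57 45 68 51 42 71 4b 51 is 10 bytes > B = 7, so hash it first: H(key) = 99 99, then zero-pad to 7 bytes: K' = 99 99 00 00 00 00 00.
K' ⊕ ipad = af af 36 36 36 36 36; K' ⊕ opad = c5 c5 5c 5c 5c 5c 5c.
Inner hash: even-index sum = 723 mod 256 = 211; odd-index sum = 534 mod 256 = 22 → d3 16.
Outer hash (recomputed tag): even-index sum = 495 mod 256 = 239; odd-index sum = 592 mod 256 = 80 → ef 50.
Recomputed tag = ef50; claimed = ef50 → match.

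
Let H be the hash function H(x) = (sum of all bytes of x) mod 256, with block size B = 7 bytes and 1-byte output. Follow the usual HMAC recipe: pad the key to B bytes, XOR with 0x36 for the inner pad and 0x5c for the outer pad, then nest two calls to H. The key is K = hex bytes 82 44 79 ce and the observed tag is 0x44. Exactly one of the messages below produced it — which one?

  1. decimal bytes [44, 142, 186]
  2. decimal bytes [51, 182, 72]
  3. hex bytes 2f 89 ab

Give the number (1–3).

1

Key hex bytes 82 44 79 ce is 4 bytes ≤ B = 7; zero-pad to 7 bytes: K' = 82 44 79 ce 00 00 00.
K' ⊕ ipad = b4 72 4f f8 36 36 36; K' ⊕ opad = de 18 25 92 5c 5c 5c.
m1: inner = H(b4 72 4f f8 36 36 36 2c 8e ba) = 83; tag = H(de 18 25 92 5c 5c 5c 83) = 44 ← matches
m2: inner = H(b4 72 4f f8 36 36 36 33 b6 48) = 40; tag = H(de 18 25 92 5c 5c 5c 40) = 01
m3: inner = H(b4 72 4f f8 36 36 36 2f 89 ab) = 72; tag = H(de 18 25 92 5c 5c 5c 72) = 33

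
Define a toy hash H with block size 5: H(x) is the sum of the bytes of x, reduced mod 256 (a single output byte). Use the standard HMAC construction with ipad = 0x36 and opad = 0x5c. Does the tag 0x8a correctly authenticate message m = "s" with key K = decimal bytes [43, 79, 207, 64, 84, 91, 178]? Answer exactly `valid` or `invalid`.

invalid

Key decimal bytes [43, 79, 207, 64, 84, 91, 178] = 2b 4f cf 40 54 5b b2 is 7 bytes > B = 5, so hash it first: H(key) = ea, then zero-pad to 5 bytes: K' = ea 00 00 00 00.
K' ⊕ ipad = dc 36 36 36 36; K' ⊕ opad = b6 5c 5c 5c 5c.
Inner hash: sum = 220+54+54+54+54+115 = 551; mod 256 = 39 → 27.
Outer hash (recomputed tag): sum = 182+92+92+92+92+39 = 589; mod 256 = 77 → 4d.
Recomputed tag = 4d; claimed = 8a → mismatch.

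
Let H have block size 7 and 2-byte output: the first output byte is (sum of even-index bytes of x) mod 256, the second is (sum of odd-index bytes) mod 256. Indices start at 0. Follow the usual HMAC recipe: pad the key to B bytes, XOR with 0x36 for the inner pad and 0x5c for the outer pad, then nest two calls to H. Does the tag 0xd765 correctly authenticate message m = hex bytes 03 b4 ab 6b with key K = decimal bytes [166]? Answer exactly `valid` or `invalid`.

invalid

Key decimal bytes [166] = a6 is 1 byte ≤ B = 7; zero-pad to 7 bytes: K' = a6 00 00 00 00 00 00.
K' ⊕ ipad = 90 36 36 36 36 36 36; K' ⊕ opad = fa 5c 5c 5c 5c 5c 5c.
Inner hash: even-index sum = 593 mod 256 = 81; odd-index sum = 336 mod 256 = 80 → 51 50.
Outer hash (recomputed tag): even-index sum = 606 mod 256 = 94; odd-index sum = 357 mod 256 = 101 → 5e 65.
Recomputed tag = 5e65; claimed = d765 → mismatch.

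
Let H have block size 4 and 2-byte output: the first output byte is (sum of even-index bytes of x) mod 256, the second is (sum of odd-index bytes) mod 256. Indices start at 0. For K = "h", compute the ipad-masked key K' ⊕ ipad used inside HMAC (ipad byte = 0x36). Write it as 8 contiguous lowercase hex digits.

Key "h" = 68 is 1 byte ≤ B = 4; zero-pad to 4 bytes: K' = 68 00 00 00.
XOR each byte with 0x36: 68⊕36=5e, 00⊕36=36, 00⊕36=36, 00⊕36=36.

5e363636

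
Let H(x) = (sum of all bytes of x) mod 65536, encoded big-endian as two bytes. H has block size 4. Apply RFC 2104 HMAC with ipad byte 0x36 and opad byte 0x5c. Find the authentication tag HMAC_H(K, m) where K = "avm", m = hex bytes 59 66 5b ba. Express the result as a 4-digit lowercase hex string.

01f2

Key "avm" = 61 76 6d is 3 bytes ≤ B = 4; zero-pad to 4 bytes: K' = 61 76 6d 00.
K' ⊕ ipad = 57 40 5b 36.  K' ⊕ opad = 3d 2a 31 5c.
Inner input = (K'⊕ipad) ∥ m = 57 40 5b 36 ∥ 59 66 5b ba.
Inner hash: sum = 87+64+91+54+89+102+91+186 = 764 → 02 fc.
Outer input = (K'⊕opad) ∥ inner = 3d 2a 31 5c ∥ 02 fc.
Outer hash (tag): sum = 61+42+49+92+2+252 = 498 → 01 f2.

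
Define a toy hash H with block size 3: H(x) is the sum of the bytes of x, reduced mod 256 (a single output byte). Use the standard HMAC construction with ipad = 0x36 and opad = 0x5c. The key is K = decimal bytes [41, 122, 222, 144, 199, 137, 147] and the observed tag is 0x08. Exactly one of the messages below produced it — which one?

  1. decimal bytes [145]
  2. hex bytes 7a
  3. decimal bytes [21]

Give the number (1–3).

Key decimal bytes [41, 122, 222, 144, 199, 137, 147] = 29 7a de 90 c7 89 93 is 7 bytes > B = 3, so hash it first: H(key) = f4, then zero-pad to 3 bytes: K' = f4 00 00.
K' ⊕ ipad = c2 36 36; K' ⊕ opad = a8 5c 5c.
m1: inner = H(c2 36 36 91) = bf; tag = H(a8 5c 5c bf) = 1f
m2: inner = H(c2 36 36 7a) = a8; tag = H(a8 5c 5c a8) = 08 ← matches
m3: inner = H(c2 36 36 15) = 43; tag = H(a8 5c 5c 43) = a3

2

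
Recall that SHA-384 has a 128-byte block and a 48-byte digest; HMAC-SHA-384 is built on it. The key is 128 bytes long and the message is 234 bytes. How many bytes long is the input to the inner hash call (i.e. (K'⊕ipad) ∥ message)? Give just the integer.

Key is 128 ≤ 128 bytes, zero-padded: |K'| = 128.
Inner input = (K'⊕ipad) ∥ m → 128 + 234 = 362 bytes.

362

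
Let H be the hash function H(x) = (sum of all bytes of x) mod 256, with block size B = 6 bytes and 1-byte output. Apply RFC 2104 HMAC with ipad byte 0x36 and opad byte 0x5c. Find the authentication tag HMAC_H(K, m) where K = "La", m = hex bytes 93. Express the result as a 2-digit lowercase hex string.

Key "La" = 4c 61 is 2 bytes ≤ B = 6; zero-pad to 6 bytes: K' = 4c 61 00 00 00 00.
K' ⊕ ipad = 7a 57 36 36 36 36.  K' ⊕ opad = 10 3d 5c 5c 5c 5c.
Inner input = (K'⊕ipad) ∥ m = 7a 57 36 36 36 36 ∥ 93.
Inner hash: sum = 122+87+54+54+54+54+147 = 572; mod 256 = 60 → 3c.
Outer input = (K'⊕opad) ∥ inner = 10 3d 5c 5c 5c 5c ∥ 3c.
Outer hash (tag): sum = 16+61+92+92+92+92+60 = 505; mod 256 = 249 → f9.

f9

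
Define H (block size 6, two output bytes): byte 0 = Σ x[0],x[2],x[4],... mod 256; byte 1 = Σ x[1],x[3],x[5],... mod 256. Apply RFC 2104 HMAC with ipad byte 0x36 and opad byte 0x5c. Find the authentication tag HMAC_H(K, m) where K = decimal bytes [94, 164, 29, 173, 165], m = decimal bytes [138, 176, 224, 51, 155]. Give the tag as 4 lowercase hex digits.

Key decimal bytes [94, 164, 29, 173, 165] = 5e a4 1d ad a5 is 5 bytes ≤ B = 6; zero-pad to 6 bytes: K' = 5e a4 1d ad a5 00.
K' ⊕ ipad = 68 92 2b 9b 93 36.  K' ⊕ opad = 02 f8 41 f1 f9 5c.
Inner input = (K'⊕ipad) ∥ m = 68 92 2b 9b 93 36 ∥ 8a b0 e0 33 9b.
Inner hash: even-index sum = 811 mod 256 = 43; odd-index sum = 582 mod 256 = 70 → 2b 46.
Outer input = (K'⊕opad) ∥ inner = 02 f8 41 f1 f9 5c ∥ 2b 46.
Outer hash (tag): even-index sum = 359 mod 256 = 103; odd-index sum = 651 mod 256 = 139 → 67 8b.

678b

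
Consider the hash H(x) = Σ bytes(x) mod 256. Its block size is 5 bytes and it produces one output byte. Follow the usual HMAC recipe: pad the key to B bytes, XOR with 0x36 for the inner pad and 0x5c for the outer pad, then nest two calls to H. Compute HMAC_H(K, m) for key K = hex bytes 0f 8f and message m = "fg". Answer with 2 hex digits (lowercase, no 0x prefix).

9b

Key hex bytes 0f 8f is 2 bytes ≤ B = 5; zero-pad to 5 bytes: K' = 0f 8f 00 00 00.
K' ⊕ ipad = 39 b9 36 36 36.  K' ⊕ opad = 53 d3 5c 5c 5c.
Inner input = (K'⊕ipad) ∥ m = 39 b9 36 36 36 ∥ 66 67.
Inner hash: sum = 57+185+54+54+54+102+103 = 609; mod 256 = 97 → 61.
Outer input = (K'⊕opad) ∥ inner = 53 d3 5c 5c 5c ∥ 61.
Outer hash (tag): sum = 83+211+92+92+92+97 = 667; mod 256 = 155 → 9b.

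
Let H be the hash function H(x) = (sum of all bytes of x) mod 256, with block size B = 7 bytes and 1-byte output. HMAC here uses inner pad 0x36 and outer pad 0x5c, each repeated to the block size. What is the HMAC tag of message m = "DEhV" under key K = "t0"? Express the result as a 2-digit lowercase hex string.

fd

Key "t0" = 74 30 is 2 bytes ≤ B = 7; zero-pad to 7 bytes: K' = 74 30 00 00 00 00 00.
K' ⊕ ipad = 42 06 36 36 36 36 36.  K' ⊕ opad = 28 6c 5c 5c 5c 5c 5c.
Inner input = (K'⊕ipad) ∥ m = 42 06 36 36 36 36 36 ∥ 44 45 68 56.
Inner hash: sum = 66+6+54+54+54+54+54+68+69+104+86 = 669; mod 256 = 157 → 9d.
Outer input = (K'⊕opad) ∥ inner = 28 6c 5c 5c 5c 5c 5c ∥ 9d.
Outer hash (tag): sum = 40+108+92+92+92+92+92+157 = 765; mod 256 = 253 → fd.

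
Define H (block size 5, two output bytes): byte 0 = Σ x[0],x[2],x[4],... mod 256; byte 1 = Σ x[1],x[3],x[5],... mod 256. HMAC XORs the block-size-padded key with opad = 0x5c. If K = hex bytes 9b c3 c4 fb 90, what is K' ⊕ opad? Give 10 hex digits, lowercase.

c79f98a7cc

Key hex bytes 9b c3 c4 fb 90 is exactly B = 5 bytes: K' = 9b c3 c4 fb 90.
XOR each byte with 0x5c: 9b⊕5c=c7, c3⊕5c=9f, c4⊕5c=98, fb⊕5c=a7, 90⊕5c=cc.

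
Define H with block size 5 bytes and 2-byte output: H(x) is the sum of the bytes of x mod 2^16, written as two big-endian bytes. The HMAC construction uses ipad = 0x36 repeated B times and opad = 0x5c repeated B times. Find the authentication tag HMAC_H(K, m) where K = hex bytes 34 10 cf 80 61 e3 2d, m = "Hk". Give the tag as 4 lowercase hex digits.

0288

Key hex bytes 34 10 cf 80 61 e3 2d is 7 bytes > B = 5, so hash it first: H(key) = 03 04, then zero-pad to 5 bytes: K' = 03 04 00 00 00.
K' ⊕ ipad = 35 32 36 36 36.  K' ⊕ opad = 5f 58 5c 5c 5c.
Inner input = (K'⊕ipad) ∥ m = 35 32 36 36 36 ∥ 48 6b.
Inner hash: sum = 53+50+54+54+54+72+107 = 444 → 01 bc.
Outer input = (K'⊕opad) ∥ inner = 5f 58 5c 5c 5c ∥ 01 bc.
Outer hash (tag): sum = 95+88+92+92+92+1+188 = 648 → 02 88.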